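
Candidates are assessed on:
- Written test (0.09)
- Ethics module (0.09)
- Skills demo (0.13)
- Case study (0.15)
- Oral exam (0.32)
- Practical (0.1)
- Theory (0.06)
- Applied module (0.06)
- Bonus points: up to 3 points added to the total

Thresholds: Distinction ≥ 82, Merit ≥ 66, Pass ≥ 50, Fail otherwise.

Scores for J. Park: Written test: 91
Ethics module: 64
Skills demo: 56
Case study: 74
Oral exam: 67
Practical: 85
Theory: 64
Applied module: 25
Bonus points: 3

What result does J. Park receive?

Weighted total:
  Written test 91 × 0.09 = 8.19
  Ethics module 64 × 0.09 = 5.76
  Skills demo 56 × 0.13 = 7.28
  Case study 74 × 0.15 = 11.1
  Oral exam 67 × 0.32 = 21.44
  Practical 85 × 0.1 = 8.5
  Theory 64 × 0.06 = 3.84
  Applied module 25 × 0.06 = 1.5
Sum = 67.61
Bonus points: 67.61 + 3 = 70.61
70.61 is ≥ 66 and < 82 → Merit

Merit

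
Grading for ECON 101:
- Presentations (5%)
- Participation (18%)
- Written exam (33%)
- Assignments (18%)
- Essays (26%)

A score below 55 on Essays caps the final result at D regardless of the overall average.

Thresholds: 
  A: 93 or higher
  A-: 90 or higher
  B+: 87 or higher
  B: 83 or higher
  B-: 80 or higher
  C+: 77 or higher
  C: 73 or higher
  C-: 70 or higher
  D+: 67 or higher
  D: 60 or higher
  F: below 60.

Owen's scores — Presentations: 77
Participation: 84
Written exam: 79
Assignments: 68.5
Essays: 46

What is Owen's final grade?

Essays score 46 < 55: minimum not met.
Weighted total:
  Presentations 77 × 0.05 = 3.85
  Participation 84 × 0.18 = 15.12
  Written exam 79 × 0.33 = 26.07
  Assignments 68.5 × 0.18 = 12.33
  Essays 46 × 0.26 = 11.96
Sum = 69.33
69.33 would be D+; cap at D applies → D.

D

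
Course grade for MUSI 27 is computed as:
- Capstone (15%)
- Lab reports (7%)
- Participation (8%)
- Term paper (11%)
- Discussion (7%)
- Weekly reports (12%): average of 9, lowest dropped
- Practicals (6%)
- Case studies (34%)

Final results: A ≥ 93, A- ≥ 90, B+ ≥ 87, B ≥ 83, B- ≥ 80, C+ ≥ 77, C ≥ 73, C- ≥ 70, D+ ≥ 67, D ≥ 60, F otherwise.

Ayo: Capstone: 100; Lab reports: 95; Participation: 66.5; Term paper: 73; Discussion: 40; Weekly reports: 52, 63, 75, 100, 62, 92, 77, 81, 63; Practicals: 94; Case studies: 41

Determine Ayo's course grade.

Weekly reports: drop 52 → average of remaining 8 = 613/8 = 76.625
Weighted total:
  Capstone 100 × 0.15 = 15
  Lab reports 95 × 0.07 = 6.65
  Participation 66.5 × 0.08 = 5.32
  Term paper 73 × 0.11 = 8.03
  Discussion 40 × 0.07 = 2.8
  Weekly reports 76.625 × 0.12 = 9.195
  Practicals 94 × 0.06 = 5.64
  Case studies 41 × 0.34 = 13.94
Sum = 66.575
66.575 is ≥ 60 and < 67 → D

D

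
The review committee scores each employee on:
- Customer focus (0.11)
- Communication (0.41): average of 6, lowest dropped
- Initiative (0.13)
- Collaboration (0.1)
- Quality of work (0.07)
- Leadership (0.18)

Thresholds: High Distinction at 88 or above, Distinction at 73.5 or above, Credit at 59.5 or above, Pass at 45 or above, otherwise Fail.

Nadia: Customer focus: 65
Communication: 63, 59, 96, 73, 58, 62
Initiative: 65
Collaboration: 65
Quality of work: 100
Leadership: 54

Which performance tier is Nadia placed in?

Credit

Communication: drop 58 → average of remaining 5 = 353/5 = 70.6
Weighted total:
  Customer focus 65 × 0.11 = 7.15
  Communication 70.6 × 0.41 = 28.946
  Initiative 65 × 0.13 = 8.45
  Collaboration 65 × 0.1 = 6.5
  Quality of work 100 × 0.07 = 7
  Leadership 54 × 0.18 = 9.72
Sum = 67.766
67.766 is ≥ 59.5 and < 73.5 → Credit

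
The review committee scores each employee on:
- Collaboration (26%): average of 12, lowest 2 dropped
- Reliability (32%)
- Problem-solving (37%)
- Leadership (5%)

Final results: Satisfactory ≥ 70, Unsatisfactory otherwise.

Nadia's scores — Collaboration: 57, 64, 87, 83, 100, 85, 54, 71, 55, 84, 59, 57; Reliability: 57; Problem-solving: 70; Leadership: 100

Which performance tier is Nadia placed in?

Unsatisfactory

Collaboration: drop 54, 55 → average of remaining 10 = 747/10 = 74.7
Weighted total:
  Collaboration 74.7 × 0.26 = 19.422
  Reliability 57 × 0.32 = 18.24
  Problem-solving 70 × 0.37 = 25.9
  Leadership 100 × 0.05 = 5
Sum = 68.562
68.562 < 70 → Unsatisfactory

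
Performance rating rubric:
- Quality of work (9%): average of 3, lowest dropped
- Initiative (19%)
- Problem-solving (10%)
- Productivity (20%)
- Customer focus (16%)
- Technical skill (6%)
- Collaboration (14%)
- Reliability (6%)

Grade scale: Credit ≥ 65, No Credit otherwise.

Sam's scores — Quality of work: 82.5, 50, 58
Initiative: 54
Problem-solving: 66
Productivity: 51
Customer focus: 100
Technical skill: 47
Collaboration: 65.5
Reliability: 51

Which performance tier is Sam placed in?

No Credit

Quality of work: drop 50 → average of remaining 2 = 140.5/2 = 70.25
Weighted total:
  Quality of work 70.25 × 0.09 = 6.3225
  Initiative 54 × 0.19 = 10.26
  Problem-solving 66 × 0.1 = 6.6
  Productivity 51 × 0.2 = 10.2
  Customer focus 100 × 0.16 = 16
  Technical skill 47 × 0.06 = 2.82
  Collaboration 65.5 × 0.14 = 9.17
  Reliability 51 × 0.06 = 3.06
Sum = 64.4325
64.4325 < 65 → No Credit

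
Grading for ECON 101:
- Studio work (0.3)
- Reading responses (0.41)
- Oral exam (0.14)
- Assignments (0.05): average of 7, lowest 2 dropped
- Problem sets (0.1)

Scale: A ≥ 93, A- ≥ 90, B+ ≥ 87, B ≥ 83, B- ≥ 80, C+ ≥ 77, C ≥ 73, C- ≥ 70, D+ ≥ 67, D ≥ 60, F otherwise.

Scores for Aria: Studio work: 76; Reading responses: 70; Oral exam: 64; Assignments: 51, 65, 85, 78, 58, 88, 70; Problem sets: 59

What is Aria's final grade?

Assignments: drop 51, 58 → average of remaining 5 = 386/5 = 77.2
Weighted total:
  Studio work 76 × 0.3 = 22.8
  Reading responses 70 × 0.41 = 28.7
  Oral exam 64 × 0.14 = 8.96
  Assignments 77.2 × 0.05 = 3.86
  Problem sets 59 × 0.1 = 5.9
Sum = 70.22
70.22 is ≥ 70 and < 73 → C-

C-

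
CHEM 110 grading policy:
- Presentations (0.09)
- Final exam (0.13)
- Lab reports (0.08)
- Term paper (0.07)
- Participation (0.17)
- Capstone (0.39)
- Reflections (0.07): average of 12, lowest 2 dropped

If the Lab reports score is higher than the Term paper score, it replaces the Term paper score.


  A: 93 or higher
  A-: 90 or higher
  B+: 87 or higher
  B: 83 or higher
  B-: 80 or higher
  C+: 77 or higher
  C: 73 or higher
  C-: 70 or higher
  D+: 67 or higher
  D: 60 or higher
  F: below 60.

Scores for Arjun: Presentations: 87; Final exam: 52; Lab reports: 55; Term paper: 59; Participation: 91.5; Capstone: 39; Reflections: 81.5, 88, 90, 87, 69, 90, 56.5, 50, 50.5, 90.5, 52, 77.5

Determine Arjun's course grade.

F

Reflections: drop 50, 50.5 → average of remaining 10 = 782/10 = 78.2
Lab reports (55) ≤ Term paper (59), so Term paper stays at 59.
Weighted total:
  Presentations 87 × 0.09 = 7.83
  Final exam 52 × 0.13 = 6.76
  Lab reports 55 × 0.08 = 4.4
  Term paper 59 × 0.07 = 4.13
  Participation 91.5 × 0.17 = 15.555
  Capstone 39 × 0.39 = 15.21
  Reflections 78.2 × 0.07 = 5.474
Sum = 59.359
59.359 < 60 → F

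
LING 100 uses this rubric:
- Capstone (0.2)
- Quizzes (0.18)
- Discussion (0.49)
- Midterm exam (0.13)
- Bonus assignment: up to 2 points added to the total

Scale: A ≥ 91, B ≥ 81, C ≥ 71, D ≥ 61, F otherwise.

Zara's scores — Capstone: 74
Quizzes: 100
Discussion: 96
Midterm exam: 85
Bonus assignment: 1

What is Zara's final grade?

A

Weighted total:
  Capstone 74 × 0.2 = 14.8
  Quizzes 100 × 0.18 = 18
  Discussion 96 × 0.49 = 47.04
  Midterm exam 85 × 0.13 = 11.05
Sum = 90.89
Bonus assignment: 90.89 + 1 = 91.89
91.89 ≥ 91 → A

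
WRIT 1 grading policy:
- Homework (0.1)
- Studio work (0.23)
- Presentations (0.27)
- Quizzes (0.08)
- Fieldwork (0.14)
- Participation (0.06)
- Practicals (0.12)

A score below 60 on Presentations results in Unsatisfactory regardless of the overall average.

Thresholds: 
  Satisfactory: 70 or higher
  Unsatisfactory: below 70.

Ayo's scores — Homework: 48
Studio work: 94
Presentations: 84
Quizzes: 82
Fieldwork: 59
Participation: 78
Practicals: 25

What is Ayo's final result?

Satisfactory

Presentations score 84 ≥ 60: minimum met.
Weighted total:
  Homework 48 × 0.1 = 4.8
  Studio work 94 × 0.23 = 21.62
  Presentations 84 × 0.27 = 22.68
  Quizzes 82 × 0.08 = 6.56
  Fieldwork 59 × 0.14 = 8.26
  Participation 78 × 0.06 = 4.68
  Practicals 25 × 0.12 = 3
Sum = 71.6
71.6 ≥ 70 → Satisfactory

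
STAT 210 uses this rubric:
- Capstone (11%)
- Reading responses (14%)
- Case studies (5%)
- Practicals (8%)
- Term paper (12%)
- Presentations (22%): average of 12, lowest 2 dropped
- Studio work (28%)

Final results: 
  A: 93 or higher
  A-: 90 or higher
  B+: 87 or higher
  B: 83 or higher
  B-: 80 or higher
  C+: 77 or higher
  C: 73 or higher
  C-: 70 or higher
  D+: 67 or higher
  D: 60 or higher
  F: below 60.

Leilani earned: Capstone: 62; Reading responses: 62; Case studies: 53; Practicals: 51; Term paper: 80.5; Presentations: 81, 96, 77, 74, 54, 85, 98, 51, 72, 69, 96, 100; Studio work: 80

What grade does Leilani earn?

Presentations: drop 51, 54 → average of remaining 10 = 848/10 = 84.8
Weighted total:
  Capstone 62 × 0.11 = 6.82
  Reading responses 62 × 0.14 = 8.68
  Case studies 53 × 0.05 = 2.65
  Practicals 51 × 0.08 = 4.08
  Term paper 80.5 × 0.12 = 9.66
  Presentations 84.8 × 0.22 = 18.656
  Studio work 80 × 0.28 = 22.4
Sum = 72.946
72.946 is ≥ 70 and < 73 → C-

C-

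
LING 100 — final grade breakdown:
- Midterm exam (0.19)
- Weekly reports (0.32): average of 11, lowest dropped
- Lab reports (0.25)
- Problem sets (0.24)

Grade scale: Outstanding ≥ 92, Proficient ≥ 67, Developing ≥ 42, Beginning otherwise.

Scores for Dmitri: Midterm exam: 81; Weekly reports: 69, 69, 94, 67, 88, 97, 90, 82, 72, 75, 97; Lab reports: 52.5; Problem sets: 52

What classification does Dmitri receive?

Proficient

Weekly reports: drop 67 → average of remaining 10 = 833/10 = 83.3
Weighted total:
  Midterm exam 81 × 0.19 = 15.39
  Weekly reports 83.3 × 0.32 = 26.656
  Lab reports 52.5 × 0.25 = 13.125
  Problem sets 52 × 0.24 = 12.48
Sum = 67.651
67.651 is ≥ 67 and < 92 → Proficient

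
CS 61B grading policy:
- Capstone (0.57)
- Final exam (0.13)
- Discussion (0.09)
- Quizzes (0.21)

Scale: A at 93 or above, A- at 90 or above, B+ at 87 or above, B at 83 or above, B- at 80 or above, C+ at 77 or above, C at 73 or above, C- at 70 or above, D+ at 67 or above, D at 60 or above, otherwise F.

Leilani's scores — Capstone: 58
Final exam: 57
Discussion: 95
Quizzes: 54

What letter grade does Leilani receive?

D

Weighted total:
  Capstone 58 × 0.57 = 33.06
  Final exam 57 × 0.13 = 7.41
  Discussion 95 × 0.09 = 8.55
  Quizzes 54 × 0.21 = 11.34
Sum = 60.36
60.36 is ≥ 60 and < 67 → D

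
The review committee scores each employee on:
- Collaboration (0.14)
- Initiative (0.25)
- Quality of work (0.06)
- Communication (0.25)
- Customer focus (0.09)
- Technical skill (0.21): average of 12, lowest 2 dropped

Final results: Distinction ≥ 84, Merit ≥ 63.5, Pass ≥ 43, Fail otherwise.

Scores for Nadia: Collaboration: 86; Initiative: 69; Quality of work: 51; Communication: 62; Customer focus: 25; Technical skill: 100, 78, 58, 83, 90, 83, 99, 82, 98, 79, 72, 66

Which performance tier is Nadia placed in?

Technical skill: drop 58, 66 → average of remaining 10 = 864/10 = 86.4
Weighted total:
  Collaboration 86 × 0.14 = 12.04
  Initiative 69 × 0.25 = 17.25
  Quality of work 51 × 0.06 = 3.06
  Communication 62 × 0.25 = 15.5
  Customer focus 25 × 0.09 = 2.25
  Technical skill 86.4 × 0.21 = 18.144
Sum = 68.244
68.244 is ≥ 63.5 and < 84 → Merit

Merit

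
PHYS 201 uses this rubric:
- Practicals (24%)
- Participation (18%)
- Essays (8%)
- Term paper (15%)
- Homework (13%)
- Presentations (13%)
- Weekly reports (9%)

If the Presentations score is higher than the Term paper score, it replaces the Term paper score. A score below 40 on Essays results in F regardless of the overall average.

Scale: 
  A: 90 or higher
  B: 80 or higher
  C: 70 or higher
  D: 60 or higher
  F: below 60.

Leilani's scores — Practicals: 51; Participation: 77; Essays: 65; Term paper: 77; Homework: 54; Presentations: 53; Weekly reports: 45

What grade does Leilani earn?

D

Presentations (53) ≤ Term paper (77), so Term paper stays at 77.
Essays score 65 ≥ 40: minimum met.
Weighted total:
  Practicals 51 × 0.24 = 12.24
  Participation 77 × 0.18 = 13.86
  Essays 65 × 0.08 = 5.2
  Term paper 77 × 0.15 = 11.55
  Homework 54 × 0.13 = 7.02
  Presentations 53 × 0.13 = 6.89
  Weekly reports 45 × 0.09 = 4.05
Sum = 60.81
60.81 is ≥ 60 and < 70 → D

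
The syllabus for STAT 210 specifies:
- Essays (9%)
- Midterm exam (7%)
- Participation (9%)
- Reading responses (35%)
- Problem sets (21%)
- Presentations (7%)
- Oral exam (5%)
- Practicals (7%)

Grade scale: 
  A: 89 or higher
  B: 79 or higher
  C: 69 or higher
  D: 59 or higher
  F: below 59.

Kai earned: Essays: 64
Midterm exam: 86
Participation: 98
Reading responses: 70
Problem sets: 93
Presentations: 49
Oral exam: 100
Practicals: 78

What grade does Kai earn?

Weighted total:
  Essays 64 × 0.09 = 5.76
  Midterm exam 86 × 0.07 = 6.02
  Participation 98 × 0.09 = 8.82
  Reading responses 70 × 0.35 = 24.5
  Problem sets 93 × 0.21 = 19.53
  Presentations 49 × 0.07 = 3.43
  Oral exam 100 × 0.05 = 5
  Practicals 78 × 0.07 = 5.46
Sum = 78.52
78.52 is ≥ 69 and < 79 → C

C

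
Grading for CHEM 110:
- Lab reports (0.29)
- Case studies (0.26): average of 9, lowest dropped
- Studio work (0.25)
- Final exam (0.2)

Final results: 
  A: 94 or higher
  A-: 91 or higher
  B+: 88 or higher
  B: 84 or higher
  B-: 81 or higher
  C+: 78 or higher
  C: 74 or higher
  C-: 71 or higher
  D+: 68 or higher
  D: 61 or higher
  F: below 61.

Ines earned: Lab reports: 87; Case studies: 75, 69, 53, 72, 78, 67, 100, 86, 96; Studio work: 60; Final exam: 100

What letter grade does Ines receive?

B-

Case studies: drop 53 → average of remaining 8 = 643/8 = 80.375
Weighted total:
  Lab reports 87 × 0.29 = 25.23
  Case studies 80.375 × 0.26 = 20.8975
  Studio work 60 × 0.25 = 15
  Final exam 100 × 0.2 = 20
Sum = 81.1275
81.1275 is ≥ 81 and < 84 → B-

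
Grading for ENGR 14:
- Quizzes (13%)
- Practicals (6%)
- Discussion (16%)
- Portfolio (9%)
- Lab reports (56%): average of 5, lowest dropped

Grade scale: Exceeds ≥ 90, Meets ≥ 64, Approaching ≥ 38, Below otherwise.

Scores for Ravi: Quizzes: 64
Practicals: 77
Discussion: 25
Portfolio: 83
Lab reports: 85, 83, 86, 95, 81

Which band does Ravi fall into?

Meets

Lab reports: drop 81 → average of remaining 4 = 349/4 = 87.25
Weighted total:
  Quizzes 64 × 0.13 = 8.32
  Practicals 77 × 0.06 = 4.62
  Discussion 25 × 0.16 = 4
  Portfolio 83 × 0.09 = 7.47
  Lab reports 87.25 × 0.56 = 48.86
Sum = 73.27
73.27 is ≥ 64 and < 90 → Meets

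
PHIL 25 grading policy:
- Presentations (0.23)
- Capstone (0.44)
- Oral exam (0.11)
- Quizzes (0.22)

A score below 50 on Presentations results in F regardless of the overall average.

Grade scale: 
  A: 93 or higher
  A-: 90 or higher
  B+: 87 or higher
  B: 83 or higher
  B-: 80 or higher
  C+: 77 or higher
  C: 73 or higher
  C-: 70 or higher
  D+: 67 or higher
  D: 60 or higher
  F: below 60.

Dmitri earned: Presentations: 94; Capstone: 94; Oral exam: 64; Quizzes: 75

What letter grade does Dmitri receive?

Presentations score 94 ≥ 50: minimum met.
Weighted total:
  Presentations 94 × 0.23 = 21.62
  Capstone 94 × 0.44 = 41.36
  Oral exam 64 × 0.11 = 7.04
  Quizzes 75 × 0.22 = 16.5
Sum = 86.52
86.52 is ≥ 83 and < 87 → B

B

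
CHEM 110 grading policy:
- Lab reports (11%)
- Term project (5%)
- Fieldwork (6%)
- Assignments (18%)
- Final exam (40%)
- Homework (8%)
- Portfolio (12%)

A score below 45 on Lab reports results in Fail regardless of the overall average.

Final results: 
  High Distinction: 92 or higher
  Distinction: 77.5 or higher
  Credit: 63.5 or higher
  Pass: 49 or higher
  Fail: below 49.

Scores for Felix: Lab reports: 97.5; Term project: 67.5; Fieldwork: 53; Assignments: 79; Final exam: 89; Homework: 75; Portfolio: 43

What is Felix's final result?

Lab reports score 97.5 ≥ 45: minimum met.
Weighted total:
  Lab reports 97.5 × 0.11 = 10.725
  Term project 67.5 × 0.05 = 3.375
  Fieldwork 53 × 0.06 = 3.18
  Assignments 79 × 0.18 = 14.22
  Final exam 89 × 0.4 = 35.6
  Homework 75 × 0.08 = 6
  Portfolio 43 × 0.12 = 5.16
Sum = 78.26
78.26 is ≥ 77.5 and < 92 → Distinction

Distinction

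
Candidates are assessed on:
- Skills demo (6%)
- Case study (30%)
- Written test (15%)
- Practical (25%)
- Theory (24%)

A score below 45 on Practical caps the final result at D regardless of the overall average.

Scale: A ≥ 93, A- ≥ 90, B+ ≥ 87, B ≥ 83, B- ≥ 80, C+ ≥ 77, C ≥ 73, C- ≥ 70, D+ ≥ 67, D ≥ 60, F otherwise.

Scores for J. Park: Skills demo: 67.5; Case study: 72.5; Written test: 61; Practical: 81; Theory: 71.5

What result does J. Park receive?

Practical score 81 ≥ 45: minimum met.
Weighted total:
  Skills demo 67.5 × 0.06 = 4.05
  Case study 72.5 × 0.3 = 21.75
  Written test 61 × 0.15 = 9.15
  Practical 81 × 0.25 = 20.25
  Theory 71.5 × 0.24 = 17.16
Sum = 72.36
72.36 is ≥ 70 and < 73 → C-

C-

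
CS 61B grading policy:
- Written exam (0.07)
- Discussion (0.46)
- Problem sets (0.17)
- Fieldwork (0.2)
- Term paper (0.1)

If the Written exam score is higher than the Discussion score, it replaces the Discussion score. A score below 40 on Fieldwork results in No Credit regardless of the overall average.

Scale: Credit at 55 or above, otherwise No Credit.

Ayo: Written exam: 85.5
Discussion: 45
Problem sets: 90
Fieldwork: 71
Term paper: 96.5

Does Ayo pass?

Credit

Written exam (85.5) > Discussion (45), so Discussion counts as 85.5.
Fieldwork score 71 ≥ 40: minimum met.
Weighted total:
  Written exam 85.5 × 0.07 = 5.985
  Discussion 85.5 × 0.46 = 39.33
  Problem sets 90 × 0.17 = 15.3
  Fieldwork 71 × 0.2 = 14.2
  Term paper 96.5 × 0.1 = 9.65
Sum = 84.465
84.465 ≥ 55 → Credit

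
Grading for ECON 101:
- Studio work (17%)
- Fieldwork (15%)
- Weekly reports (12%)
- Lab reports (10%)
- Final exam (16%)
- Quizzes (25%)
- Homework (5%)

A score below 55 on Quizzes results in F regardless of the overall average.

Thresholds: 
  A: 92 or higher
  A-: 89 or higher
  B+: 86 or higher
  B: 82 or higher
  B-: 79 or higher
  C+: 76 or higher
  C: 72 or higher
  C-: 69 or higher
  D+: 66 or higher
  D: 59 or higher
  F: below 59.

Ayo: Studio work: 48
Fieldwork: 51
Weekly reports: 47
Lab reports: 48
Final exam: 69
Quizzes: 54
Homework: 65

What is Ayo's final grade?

F

Quizzes score 54 < 55: minimum not met.
Weighted total:
  Studio work 48 × 0.17 = 8.16
  Fieldwork 51 × 0.15 = 7.65
  Weekly reports 47 × 0.12 = 5.64
  Lab reports 48 × 0.1 = 4.8
  Final exam 69 × 0.16 = 11.04
  Quizzes 54 × 0.25 = 13.5
  Homework 65 × 0.05 = 3.25
Sum = 54.04
Because the Quizzes minimum was not met, the result is F.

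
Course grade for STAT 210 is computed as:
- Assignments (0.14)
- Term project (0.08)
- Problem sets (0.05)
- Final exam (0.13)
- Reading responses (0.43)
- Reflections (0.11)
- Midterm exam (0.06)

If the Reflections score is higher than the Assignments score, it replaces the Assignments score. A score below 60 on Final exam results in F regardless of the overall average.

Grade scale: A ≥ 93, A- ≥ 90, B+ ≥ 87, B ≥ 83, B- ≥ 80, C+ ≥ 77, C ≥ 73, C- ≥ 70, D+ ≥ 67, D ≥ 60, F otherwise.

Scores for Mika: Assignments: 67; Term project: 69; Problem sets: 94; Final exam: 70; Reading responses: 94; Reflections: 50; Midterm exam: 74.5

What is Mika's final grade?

C+

Reflections (50) ≤ Assignments (67), so Assignments stays at 67.
Final exam score 70 ≥ 60: minimum met.
Weighted total:
  Assignments 67 × 0.14 = 9.38
  Term project 69 × 0.08 = 5.52
  Problem sets 94 × 0.05 = 4.7
  Final exam 70 × 0.13 = 9.1
  Reading responses 94 × 0.43 = 40.42
  Reflections 50 × 0.11 = 5.5
  Midterm exam 74.5 × 0.06 = 4.47
Sum = 79.09
79.09 is ≥ 77 and < 80 → C+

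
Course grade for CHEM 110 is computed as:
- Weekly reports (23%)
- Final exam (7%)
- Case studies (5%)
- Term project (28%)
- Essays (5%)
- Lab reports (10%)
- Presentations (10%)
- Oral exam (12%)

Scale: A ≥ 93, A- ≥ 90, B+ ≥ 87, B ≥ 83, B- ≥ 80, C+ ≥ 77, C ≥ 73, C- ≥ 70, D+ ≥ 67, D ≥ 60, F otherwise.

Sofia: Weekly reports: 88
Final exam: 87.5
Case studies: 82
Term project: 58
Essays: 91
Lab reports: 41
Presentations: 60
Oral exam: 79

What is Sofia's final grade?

C-

Weighted total:
  Weekly reports 88 × 0.23 = 20.24
  Final exam 87.5 × 0.07 = 6.125
  Case studies 82 × 0.05 = 4.1
  Term project 58 × 0.28 = 16.24
  Essays 91 × 0.05 = 4.55
  Lab reports 41 × 0.1 = 4.1
  Presentations 60 × 0.1 = 6
  Oral exam 79 × 0.12 = 9.48
Sum = 70.835
70.835 is ≥ 70 and < 73 → C-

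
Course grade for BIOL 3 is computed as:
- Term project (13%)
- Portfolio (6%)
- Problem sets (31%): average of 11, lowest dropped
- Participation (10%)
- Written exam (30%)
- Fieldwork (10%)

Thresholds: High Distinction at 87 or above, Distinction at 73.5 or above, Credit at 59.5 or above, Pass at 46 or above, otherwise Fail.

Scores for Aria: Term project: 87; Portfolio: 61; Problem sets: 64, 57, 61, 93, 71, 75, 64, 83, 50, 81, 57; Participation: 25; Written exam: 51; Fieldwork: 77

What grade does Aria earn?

Problem sets: drop 50 → average of remaining 10 = 706/10 = 70.6
Weighted total:
  Term project 87 × 0.13 = 11.31
  Portfolio 61 × 0.06 = 3.66
  Problem sets 70.6 × 0.31 = 21.886
  Participation 25 × 0.1 = 2.5
  Written exam 51 × 0.3 = 15.3
  Fieldwork 77 × 0.1 = 7.7
Sum = 62.356
62.356 is ≥ 59.5 and < 73.5 → Credit

Credit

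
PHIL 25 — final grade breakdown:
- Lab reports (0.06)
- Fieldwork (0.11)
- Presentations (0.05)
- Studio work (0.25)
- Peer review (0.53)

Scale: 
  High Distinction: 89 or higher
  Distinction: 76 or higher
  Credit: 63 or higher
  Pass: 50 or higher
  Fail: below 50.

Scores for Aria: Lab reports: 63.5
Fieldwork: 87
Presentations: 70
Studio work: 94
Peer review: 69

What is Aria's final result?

Weighted total:
  Lab reports 63.5 × 0.06 = 3.81
  Fieldwork 87 × 0.11 = 9.57
  Presentations 70 × 0.05 = 3.5
  Studio work 94 × 0.25 = 23.5
  Peer review 69 × 0.53 = 36.57
Sum = 76.95
76.95 is ≥ 76 and < 89 → Distinction

Distinction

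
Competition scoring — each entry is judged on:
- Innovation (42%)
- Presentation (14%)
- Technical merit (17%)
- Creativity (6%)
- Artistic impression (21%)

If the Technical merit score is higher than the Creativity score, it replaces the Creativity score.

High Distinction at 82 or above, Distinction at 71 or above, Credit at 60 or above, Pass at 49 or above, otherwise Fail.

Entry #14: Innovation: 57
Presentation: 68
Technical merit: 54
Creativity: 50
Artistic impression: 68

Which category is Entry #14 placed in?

Credit

Technical merit (54) > Creativity (50), so Creativity counts as 54.
Weighted total:
  Innovation 57 × 0.42 = 23.94
  Presentation 68 × 0.14 = 9.52
  Technical merit 54 × 0.17 = 9.18
  Creativity 54 × 0.06 = 3.24
  Artistic impression 68 × 0.21 = 14.28
Sum = 60.16
60.16 is ≥ 60 and < 71 → Credit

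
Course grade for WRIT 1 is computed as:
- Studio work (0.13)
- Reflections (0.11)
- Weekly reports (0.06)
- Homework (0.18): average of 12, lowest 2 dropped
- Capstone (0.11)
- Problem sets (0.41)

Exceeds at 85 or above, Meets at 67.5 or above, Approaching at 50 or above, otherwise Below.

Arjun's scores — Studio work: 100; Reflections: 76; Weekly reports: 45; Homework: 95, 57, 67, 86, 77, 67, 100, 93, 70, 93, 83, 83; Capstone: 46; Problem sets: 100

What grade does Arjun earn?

Homework: drop 57, 67 → average of remaining 10 = 847/10 = 84.7
Weighted total:
  Studio work 100 × 0.13 = 13
  Reflections 76 × 0.11 = 8.36
  Weekly reports 45 × 0.06 = 2.7
  Homework 84.7 × 0.18 = 15.246
  Capstone 46 × 0.11 = 5.06
  Problem sets 100 × 0.41 = 41
Sum = 85.366
85.366 ≥ 85 → Exceeds

Exceeds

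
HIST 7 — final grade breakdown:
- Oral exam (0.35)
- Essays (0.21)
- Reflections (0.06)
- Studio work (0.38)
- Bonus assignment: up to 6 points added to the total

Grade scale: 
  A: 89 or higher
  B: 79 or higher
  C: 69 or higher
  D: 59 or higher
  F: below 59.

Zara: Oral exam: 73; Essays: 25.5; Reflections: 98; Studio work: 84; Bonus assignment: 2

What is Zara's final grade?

C

Weighted total:
  Oral exam 73 × 0.35 = 25.55
  Essays 25.5 × 0.21 = 5.355
  Reflections 98 × 0.06 = 5.88
  Studio work 84 × 0.38 = 31.92
Sum = 68.705
Bonus assignment: 68.705 + 2 = 70.705
70.705 is ≥ 69 and < 79 → C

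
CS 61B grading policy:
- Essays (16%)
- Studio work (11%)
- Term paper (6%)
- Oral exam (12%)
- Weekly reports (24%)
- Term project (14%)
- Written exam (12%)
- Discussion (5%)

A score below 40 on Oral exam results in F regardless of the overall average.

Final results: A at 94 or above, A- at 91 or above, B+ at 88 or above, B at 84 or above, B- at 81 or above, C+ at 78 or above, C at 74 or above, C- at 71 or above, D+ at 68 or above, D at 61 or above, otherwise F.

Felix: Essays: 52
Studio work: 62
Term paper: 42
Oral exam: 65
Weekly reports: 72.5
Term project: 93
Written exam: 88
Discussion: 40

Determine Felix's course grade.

D+

Oral exam score 65 ≥ 40: minimum met.
Weighted total:
  Essays 52 × 0.16 = 8.32
  Studio work 62 × 0.11 = 6.82
  Term paper 42 × 0.06 = 2.52
  Oral exam 65 × 0.12 = 7.8
  Weekly reports 72.5 × 0.24 = 17.4
  Term project 93 × 0.14 = 13.02
  Written exam 88 × 0.12 = 10.56
  Discussion 40 × 0.05 = 2
Sum = 68.44
68.44 is ≥ 68 and < 71 → D+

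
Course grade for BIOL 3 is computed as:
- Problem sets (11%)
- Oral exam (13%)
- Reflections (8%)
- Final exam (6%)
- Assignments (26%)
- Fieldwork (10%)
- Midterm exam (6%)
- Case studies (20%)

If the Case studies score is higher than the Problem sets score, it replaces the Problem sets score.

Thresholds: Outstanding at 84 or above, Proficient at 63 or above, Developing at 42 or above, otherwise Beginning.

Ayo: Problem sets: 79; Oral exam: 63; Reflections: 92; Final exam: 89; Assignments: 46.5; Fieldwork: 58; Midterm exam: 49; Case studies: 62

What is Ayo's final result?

Case studies (62) ≤ Problem sets (79), so Problem sets stays at 79.
Weighted total:
  Problem sets 79 × 0.11 = 8.69
  Oral exam 63 × 0.13 = 8.19
  Reflections 92 × 0.08 = 7.36
  Final exam 89 × 0.06 = 5.34
  Assignments 46.5 × 0.26 = 12.09
  Fieldwork 58 × 0.1 = 5.8
  Midterm exam 49 × 0.06 = 2.94
  Case studies 62 × 0.2 = 12.4
Sum = 62.81
62.81 is ≥ 42 and < 63 → Developing

Developing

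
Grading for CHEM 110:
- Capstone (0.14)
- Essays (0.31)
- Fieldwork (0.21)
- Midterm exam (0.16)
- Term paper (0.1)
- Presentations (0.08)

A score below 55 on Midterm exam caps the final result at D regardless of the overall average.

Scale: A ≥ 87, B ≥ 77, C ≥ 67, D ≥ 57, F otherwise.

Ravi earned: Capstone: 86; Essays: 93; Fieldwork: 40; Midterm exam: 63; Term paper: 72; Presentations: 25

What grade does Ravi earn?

C

Midterm exam score 63 ≥ 55: minimum met.
Weighted total:
  Capstone 86 × 0.14 = 12.04
  Essays 93 × 0.31 = 28.83
  Fieldwork 40 × 0.21 = 8.4
  Midterm exam 63 × 0.16 = 10.08
  Term paper 72 × 0.1 = 7.2
  Presentations 25 × 0.08 = 2
Sum = 68.55
68.55 is ≥ 67 and < 77 → C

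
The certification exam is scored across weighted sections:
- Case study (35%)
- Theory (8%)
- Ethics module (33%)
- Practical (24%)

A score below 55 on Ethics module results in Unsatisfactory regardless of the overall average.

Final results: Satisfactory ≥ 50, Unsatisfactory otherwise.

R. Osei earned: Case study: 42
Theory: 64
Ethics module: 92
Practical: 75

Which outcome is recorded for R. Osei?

Ethics module score 92 ≥ 55: minimum met.
Weighted total:
  Case study 42 × 0.35 = 14.7
  Theory 64 × 0.08 = 5.12
  Ethics module 92 × 0.33 = 30.36
  Practical 75 × 0.24 = 18
Sum = 68.18
68.18 ≥ 50 → Satisfactory

Satisfactory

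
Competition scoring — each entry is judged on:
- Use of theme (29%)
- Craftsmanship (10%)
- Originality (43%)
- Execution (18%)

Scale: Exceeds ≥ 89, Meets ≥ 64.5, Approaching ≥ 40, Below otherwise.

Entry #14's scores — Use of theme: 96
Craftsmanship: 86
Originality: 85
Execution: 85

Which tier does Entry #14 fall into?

Meets

Weighted total:
  Use of theme 96 × 0.29 = 27.84
  Craftsmanship 86 × 0.1 = 8.6
  Originality 85 × 0.43 = 36.55
  Execution 85 × 0.18 = 15.3
Sum = 88.29
88.29 is ≥ 64.5 and < 89 → Meets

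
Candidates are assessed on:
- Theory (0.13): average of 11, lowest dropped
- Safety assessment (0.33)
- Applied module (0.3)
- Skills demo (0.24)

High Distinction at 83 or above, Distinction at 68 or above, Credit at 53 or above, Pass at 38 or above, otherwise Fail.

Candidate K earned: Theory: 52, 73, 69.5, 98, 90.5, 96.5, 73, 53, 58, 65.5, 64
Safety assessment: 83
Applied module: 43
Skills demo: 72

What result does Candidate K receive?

Theory: drop 52 → average of remaining 10 = 741/10 = 74.1
Weighted total:
  Theory 74.1 × 0.13 = 9.633
  Safety assessment 83 × 0.33 = 27.39
  Applied module 43 × 0.3 = 12.9
  Skills demo 72 × 0.24 = 17.28
Sum = 67.203
67.203 is ≥ 53 and < 68 → Credit

Credit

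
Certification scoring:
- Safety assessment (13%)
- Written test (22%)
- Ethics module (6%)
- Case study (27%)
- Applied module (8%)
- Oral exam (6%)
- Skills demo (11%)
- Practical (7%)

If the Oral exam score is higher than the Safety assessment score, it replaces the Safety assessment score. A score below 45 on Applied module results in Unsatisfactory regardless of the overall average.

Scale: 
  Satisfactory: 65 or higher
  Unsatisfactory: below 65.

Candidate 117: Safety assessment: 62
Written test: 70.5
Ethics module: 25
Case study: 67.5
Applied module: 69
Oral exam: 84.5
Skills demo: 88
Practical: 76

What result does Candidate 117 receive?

Oral exam (84.5) > Safety assessment (62), so Safety assessment counts as 84.5.
Applied module score 69 ≥ 45: minimum met.
Weighted total:
  Safety assessment 84.5 × 0.13 = 10.985
  Written test 70.5 × 0.22 = 15.51
  Ethics module 25 × 0.06 = 1.5
  Case study 67.5 × 0.27 = 18.225
  Applied module 69 × 0.08 = 5.52
  Oral exam 84.5 × 0.06 = 5.07
  Skills demo 88 × 0.11 = 9.68
  Practical 76 × 0.07 = 5.32
Sum = 71.81
71.81 ≥ 65 → Satisfactory

Satisfactory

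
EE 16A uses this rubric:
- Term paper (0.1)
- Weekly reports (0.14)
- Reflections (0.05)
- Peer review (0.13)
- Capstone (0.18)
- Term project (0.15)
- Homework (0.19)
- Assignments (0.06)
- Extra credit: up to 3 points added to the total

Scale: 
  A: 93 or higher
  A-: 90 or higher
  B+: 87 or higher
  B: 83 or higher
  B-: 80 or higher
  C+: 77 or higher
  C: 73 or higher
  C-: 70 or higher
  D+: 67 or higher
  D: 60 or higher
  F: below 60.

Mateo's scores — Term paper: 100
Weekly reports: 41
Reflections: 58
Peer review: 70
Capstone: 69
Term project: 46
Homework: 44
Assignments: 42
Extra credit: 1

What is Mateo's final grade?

F

Weighted total:
  Term paper 100 × 0.1 = 10
  Weekly reports 41 × 0.14 = 5.74
  Reflections 58 × 0.05 = 2.9
  Peer review 70 × 0.13 = 9.1
  Capstone 69 × 0.18 = 12.42
  Term project 46 × 0.15 = 6.9
  Homework 44 × 0.19 = 8.36
  Assignments 42 × 0.06 = 2.52
Sum = 57.94
Extra credit: 57.94 + 1 = 58.94
58.94 < 60 → F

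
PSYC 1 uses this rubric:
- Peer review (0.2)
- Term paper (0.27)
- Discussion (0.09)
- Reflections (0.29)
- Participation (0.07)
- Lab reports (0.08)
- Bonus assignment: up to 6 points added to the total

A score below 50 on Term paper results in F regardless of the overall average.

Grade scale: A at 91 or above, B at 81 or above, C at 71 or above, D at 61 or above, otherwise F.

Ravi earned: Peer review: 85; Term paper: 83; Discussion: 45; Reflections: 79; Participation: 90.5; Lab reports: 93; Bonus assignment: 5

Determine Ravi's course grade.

Term paper score 83 ≥ 50: minimum met.
Weighted total:
  Peer review 85 × 0.2 = 17
  Term paper 83 × 0.27 = 22.41
  Discussion 45 × 0.09 = 4.05
  Reflections 79 × 0.29 = 22.91
  Participation 90.5 × 0.07 = 6.335
  Lab reports 93 × 0.08 = 7.44
Sum = 80.145
Bonus assignment: 80.145 + 5 = 85.145
85.145 is ≥ 81 and < 91 → B

B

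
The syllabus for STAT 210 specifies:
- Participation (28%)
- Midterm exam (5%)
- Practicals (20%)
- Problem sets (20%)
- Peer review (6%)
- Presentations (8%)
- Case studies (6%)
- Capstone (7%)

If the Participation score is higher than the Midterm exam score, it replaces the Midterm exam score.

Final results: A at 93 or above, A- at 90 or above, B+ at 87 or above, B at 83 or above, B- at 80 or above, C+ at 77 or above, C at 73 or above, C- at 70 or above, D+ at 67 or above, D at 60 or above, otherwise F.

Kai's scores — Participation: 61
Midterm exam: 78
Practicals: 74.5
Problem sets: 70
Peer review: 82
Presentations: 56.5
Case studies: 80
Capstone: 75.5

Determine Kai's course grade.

Participation (61) ≤ Midterm exam (78), so Midterm exam stays at 78.
Weighted total:
  Participation 61 × 0.28 = 17.08
  Midterm exam 78 × 0.05 = 3.9
  Practicals 74.5 × 0.2 = 14.9
  Problem sets 70 × 0.2 = 14
  Peer review 82 × 0.06 = 4.92
  Presentations 56.5 × 0.08 = 4.52
  Case studies 80 × 0.06 = 4.8
  Capstone 75.5 × 0.07 = 5.285
Sum = 69.405
69.405 is ≥ 67 and < 70 → D+

D+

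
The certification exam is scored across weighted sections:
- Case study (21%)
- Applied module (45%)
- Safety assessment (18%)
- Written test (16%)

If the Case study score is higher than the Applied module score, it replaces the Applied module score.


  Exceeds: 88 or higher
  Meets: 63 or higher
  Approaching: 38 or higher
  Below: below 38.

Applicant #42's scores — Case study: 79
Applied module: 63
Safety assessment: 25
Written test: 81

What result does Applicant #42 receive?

Meets

Case study (79) > Applied module (63), so Applied module counts as 79.
Weighted total:
  Case study 79 × 0.21 = 16.59
  Applied module 79 × 0.45 = 35.55
  Safety assessment 25 × 0.18 = 4.5
  Written test 81 × 0.16 = 12.96
Sum = 69.6
69.6 is ≥ 63 and < 88 → Meets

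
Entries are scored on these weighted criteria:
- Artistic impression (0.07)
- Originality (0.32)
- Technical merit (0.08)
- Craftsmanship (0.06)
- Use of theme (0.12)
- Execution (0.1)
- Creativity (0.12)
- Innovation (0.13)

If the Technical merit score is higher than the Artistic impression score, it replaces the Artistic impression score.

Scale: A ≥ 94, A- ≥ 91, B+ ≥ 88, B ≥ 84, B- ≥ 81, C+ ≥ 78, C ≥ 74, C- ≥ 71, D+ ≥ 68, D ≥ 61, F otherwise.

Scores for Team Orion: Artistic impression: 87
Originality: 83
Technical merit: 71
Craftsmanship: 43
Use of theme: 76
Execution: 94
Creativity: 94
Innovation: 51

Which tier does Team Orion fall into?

C

Technical merit (71) ≤ Artistic impression (87), so Artistic impression stays at 87.
Weighted total:
  Artistic impression 87 × 0.07 = 6.09
  Originality 83 × 0.32 = 26.56
  Technical merit 71 × 0.08 = 5.68
  Craftsmanship 43 × 0.06 = 2.58
  Use of theme 76 × 0.12 = 9.12
  Execution 94 × 0.1 = 9.4
  Creativity 94 × 0.12 = 11.28
  Innovation 51 × 0.13 = 6.63
Sum = 77.34
77.34 is ≥ 74 and < 78 → C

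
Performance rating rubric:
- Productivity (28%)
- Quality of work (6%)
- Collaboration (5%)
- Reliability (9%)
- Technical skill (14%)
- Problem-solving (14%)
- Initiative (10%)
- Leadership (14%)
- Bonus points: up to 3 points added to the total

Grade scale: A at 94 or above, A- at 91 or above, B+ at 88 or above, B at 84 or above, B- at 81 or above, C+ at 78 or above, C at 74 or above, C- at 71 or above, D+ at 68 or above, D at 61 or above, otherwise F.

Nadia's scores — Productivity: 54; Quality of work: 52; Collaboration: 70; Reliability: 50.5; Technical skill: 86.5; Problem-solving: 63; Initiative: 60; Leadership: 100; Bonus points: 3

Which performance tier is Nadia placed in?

Weighted total:
  Productivity 54 × 0.28 = 15.12
  Quality of work 52 × 0.06 = 3.12
  Collaboration 70 × 0.05 = 3.5
  Reliability 50.5 × 0.09 = 4.545
  Technical skill 86.5 × 0.14 = 12.11
  Problem-solving 63 × 0.14 = 8.82
  Initiative 60 × 0.1 = 6
  Leadership 100 × 0.14 = 14
Sum = 67.215
Bonus points: 67.215 + 3 = 70.215
70.215 is ≥ 68 and < 71 → D+

D+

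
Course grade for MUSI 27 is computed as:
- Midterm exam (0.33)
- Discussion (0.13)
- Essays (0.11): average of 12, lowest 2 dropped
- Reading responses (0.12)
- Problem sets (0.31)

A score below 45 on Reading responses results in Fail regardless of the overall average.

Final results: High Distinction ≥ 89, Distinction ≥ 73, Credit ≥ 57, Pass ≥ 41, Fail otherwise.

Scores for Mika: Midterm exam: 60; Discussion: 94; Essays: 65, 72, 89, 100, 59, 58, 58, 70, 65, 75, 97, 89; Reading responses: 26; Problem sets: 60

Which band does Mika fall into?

Fail

Essays: drop 58, 58 → average of remaining 10 = 781/10 = 78.1
Reading responses score 26 < 45: minimum not met.
Weighted total:
  Midterm exam 60 × 0.33 = 19.8
  Discussion 94 × 0.13 = 12.22
  Essays 78.1 × 0.11 = 8.591
  Reading responses 26 × 0.12 = 3.12
  Problem sets 60 × 0.31 = 18.6
Sum = 62.331
Because the Reading responses minimum was not met, the result is Fail.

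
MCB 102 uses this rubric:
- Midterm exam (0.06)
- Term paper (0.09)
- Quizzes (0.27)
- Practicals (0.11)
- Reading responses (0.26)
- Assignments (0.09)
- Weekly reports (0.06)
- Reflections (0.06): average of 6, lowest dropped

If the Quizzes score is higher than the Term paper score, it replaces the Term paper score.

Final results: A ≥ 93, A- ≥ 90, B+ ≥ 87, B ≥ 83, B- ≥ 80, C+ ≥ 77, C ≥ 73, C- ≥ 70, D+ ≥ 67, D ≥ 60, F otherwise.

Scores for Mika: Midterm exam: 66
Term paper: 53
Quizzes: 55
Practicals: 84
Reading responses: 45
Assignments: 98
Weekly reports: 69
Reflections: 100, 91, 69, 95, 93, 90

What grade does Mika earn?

D

Reflections: drop 69 → average of remaining 5 = 469/5 = 93.8
Quizzes (55) > Term paper (53), so Term paper counts as 55.
Weighted total:
  Midterm exam 66 × 0.06 = 3.96
  Term paper 55 × 0.09 = 4.95
  Quizzes 55 × 0.27 = 14.85
  Practicals 84 × 0.11 = 9.24
  Reading responses 45 × 0.26 = 11.7
  Assignments 98 × 0.09 = 8.82
  Weekly reports 69 × 0.06 = 4.14
  Reflections 93.8 × 0.06 = 5.628
Sum = 63.288
63.288 is ≥ 60 and < 67 → D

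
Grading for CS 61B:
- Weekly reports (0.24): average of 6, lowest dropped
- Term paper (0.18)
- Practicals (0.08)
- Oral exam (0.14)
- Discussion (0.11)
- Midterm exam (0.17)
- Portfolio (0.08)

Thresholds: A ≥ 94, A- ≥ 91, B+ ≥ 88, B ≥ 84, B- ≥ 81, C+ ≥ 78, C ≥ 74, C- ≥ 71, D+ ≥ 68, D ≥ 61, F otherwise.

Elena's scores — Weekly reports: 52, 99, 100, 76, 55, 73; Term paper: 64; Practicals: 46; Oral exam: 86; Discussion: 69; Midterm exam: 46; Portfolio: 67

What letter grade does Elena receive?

Weekly reports: drop 52 → average of remaining 5 = 403/5 = 80.6
Weighted total:
  Weekly reports 80.6 × 0.24 = 19.344
  Term paper 64 × 0.18 = 11.52
  Practicals 46 × 0.08 = 3.68
  Oral exam 86 × 0.14 = 12.04
  Discussion 69 × 0.11 = 7.59
  Midterm exam 46 × 0.17 = 7.82
  Portfolio 67 × 0.08 = 5.36
Sum = 67.354
67.354 is ≥ 61 and < 68 → D

D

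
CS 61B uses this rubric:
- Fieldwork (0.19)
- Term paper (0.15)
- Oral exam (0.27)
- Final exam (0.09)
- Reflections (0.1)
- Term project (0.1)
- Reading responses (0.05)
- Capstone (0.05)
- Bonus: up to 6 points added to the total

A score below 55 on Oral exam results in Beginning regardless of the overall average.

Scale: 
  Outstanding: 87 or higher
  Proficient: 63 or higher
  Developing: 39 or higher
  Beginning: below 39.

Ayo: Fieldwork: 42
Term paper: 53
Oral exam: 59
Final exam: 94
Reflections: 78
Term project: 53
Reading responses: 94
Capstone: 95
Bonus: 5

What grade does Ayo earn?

Proficient

Oral exam score 59 ≥ 55: minimum met.
Weighted total:
  Fieldwork 42 × 0.19 = 7.98
  Term paper 53 × 0.15 = 7.95
  Oral exam 59 × 0.27 = 15.93
  Final exam 94 × 0.09 = 8.46
  Reflections 78 × 0.1 = 7.8
  Term project 53 × 0.1 = 5.3
  Reading responses 94 × 0.05 = 4.7
  Capstone 95 × 0.05 = 4.75
Sum = 62.87
Bonus: 62.87 + 5 = 67.87
67.87 is ≥ 63 and < 87 → Proficient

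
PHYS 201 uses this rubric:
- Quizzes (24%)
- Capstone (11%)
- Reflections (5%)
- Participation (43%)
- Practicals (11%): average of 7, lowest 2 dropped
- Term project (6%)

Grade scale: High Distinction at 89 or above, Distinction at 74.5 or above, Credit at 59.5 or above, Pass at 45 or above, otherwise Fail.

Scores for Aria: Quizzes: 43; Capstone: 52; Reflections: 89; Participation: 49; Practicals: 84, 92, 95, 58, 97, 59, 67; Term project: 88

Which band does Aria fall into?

Pass

Practicals: drop 58, 59 → average of remaining 5 = 435/5 = 87
Weighted total:
  Quizzes 43 × 0.24 = 10.32
  Capstone 52 × 0.11 = 5.72
  Reflections 89 × 0.05 = 4.45
  Participation 49 × 0.43 = 21.07
  Practicals 87 × 0.11 = 9.57
  Term project 88 × 0.06 = 5.28
Sum = 56.41
56.41 is ≥ 45 and < 59.5 → Pass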